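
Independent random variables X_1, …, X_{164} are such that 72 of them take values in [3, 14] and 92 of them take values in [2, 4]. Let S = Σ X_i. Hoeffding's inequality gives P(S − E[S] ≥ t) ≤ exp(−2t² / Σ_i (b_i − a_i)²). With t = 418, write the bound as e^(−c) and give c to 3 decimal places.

Σ(b_i − a_i)² = 72·11² + 92·2² = 9080.
c = 2t² / 9080 = 2·418² / 9080 = 38.4855.

38.485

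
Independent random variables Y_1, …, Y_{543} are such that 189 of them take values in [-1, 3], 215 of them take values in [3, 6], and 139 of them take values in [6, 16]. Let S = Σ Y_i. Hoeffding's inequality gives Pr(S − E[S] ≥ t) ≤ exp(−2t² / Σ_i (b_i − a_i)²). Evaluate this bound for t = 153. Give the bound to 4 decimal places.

Σ(b_i − a_i)² = 189·4² + 215·3² + 139·10² = 18859.
Exponent = 2·153² / 18859 = 2.48253.
Bound = exp(−2.48253) = 0.08353.

0.0835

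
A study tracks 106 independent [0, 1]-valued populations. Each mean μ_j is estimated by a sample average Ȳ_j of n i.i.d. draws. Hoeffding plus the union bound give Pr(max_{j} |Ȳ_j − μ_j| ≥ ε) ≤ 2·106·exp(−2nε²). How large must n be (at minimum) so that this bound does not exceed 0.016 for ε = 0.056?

Need 2·106·exp(−2nε²) ≤ 0.016, i.e. exp(−2nε²) ≤ 0.016/212.
So 2nε² ≥ ln(212/0.016) = 9.491753.
Hence n ≥ 9.491753/(2·0.056²) = 1513.353.
The smallest integer n is 1514.

1514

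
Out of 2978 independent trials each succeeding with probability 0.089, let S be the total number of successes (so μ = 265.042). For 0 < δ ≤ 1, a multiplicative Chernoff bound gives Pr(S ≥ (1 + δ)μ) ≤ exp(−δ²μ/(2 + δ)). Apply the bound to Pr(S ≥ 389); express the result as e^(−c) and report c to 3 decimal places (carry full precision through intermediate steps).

Write 389 = (1 + δ)μ, so δ = 389/265.042 − 1 = 0.4676919…
Then the exponent is δ²μ/(2 + δ) = (389 − μ)² / (μ·(2 + δ)) = 23.493271.

23.493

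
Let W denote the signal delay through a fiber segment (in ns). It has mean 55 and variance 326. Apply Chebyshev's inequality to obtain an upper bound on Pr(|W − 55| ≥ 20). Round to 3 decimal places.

0.815

Chebyshev: Pr(|W − μ| ≥ t) ≤ Var(W)/t².
Bound = 326 / 400 = 0.8150.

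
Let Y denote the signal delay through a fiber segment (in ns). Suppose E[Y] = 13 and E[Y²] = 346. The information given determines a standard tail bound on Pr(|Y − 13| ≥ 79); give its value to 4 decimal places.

0.0284

The first two moments determine the variance, so Chebyshev's inequality is the sharpest standard bound available.
Var(Y) = E[Y²] − (E[Y])² = 346 − 169 = 177.
Chebyshev's inequality: Pr(|Y − μ| ≥ t) ≤ Var(Y)/t² = 177/6241 = 0.0284.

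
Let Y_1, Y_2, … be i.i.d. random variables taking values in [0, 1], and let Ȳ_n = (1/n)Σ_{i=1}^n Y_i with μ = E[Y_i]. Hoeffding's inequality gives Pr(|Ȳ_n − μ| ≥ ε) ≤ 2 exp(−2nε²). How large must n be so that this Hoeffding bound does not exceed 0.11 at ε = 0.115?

Require 2·exp(−2nε²) ≤ 0.11, i.e. 2nε² ≥ ln(2/0.11) = 2.900422.
So n ≥ 2.900422 / (2·0.115²) = 109.657.
The smallest integer n is 110.

110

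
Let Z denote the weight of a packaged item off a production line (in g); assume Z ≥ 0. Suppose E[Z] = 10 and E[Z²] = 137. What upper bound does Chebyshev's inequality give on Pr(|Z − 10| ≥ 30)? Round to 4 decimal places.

Var(Z) = E[Z²] − (E[Z])² = 137 − 100 = 37.
Chebyshev's inequality: Pr(|Z − μ| ≥ t) ≤ Var(Z)/t² = 37/900 = 0.0411.

0.0411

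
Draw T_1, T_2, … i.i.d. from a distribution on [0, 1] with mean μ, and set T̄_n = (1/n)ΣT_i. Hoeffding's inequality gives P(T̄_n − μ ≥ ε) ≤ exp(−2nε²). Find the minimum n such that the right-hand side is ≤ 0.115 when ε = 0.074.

198

Require exp(−2nε²) ≤ 0.115, i.e. 2nε² ≥ ln(1/0.115) = 2.162823.
So n ≥ 2.162823 / (2·0.074²) = 197.482.
The smallest integer n is 198.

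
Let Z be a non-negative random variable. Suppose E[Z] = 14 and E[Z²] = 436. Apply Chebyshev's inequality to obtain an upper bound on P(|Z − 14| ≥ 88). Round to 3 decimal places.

Var(Z) = E[Z²] − (E[Z])² = 436 − 196 = 240.
Chebyshev's inequality: P(|Z − μ| ≥ t) ≤ Var(Z)/t² = 240/7744 = 0.0310.

0.031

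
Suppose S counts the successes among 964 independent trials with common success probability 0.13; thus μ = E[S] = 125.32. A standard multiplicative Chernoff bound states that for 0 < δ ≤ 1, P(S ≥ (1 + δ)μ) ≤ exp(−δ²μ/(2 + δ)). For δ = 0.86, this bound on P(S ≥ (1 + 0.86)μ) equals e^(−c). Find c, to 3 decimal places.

c = δ²μ/(2 + δ) = 0.86²·125.32/(2 + 0.86) = 32.4079.

32.408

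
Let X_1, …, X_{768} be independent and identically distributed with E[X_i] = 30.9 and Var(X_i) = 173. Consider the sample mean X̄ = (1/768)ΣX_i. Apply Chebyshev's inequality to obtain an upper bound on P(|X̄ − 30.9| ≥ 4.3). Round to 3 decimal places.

Var(X̄) = Var(X_i)/n = 173/768 = 0.22526.
Chebyshev: P(|X̄ − 30.9| ≥ 4.3) ≤ Var(X̄)/(4.3)² = 173/(768·4.3²) = 0.0122.

0.012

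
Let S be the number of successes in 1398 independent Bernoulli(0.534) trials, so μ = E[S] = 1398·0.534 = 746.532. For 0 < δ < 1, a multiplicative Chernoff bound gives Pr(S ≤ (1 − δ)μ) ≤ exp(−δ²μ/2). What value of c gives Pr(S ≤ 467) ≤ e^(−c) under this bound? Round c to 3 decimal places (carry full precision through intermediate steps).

52.334

Write 467 = (1 − δ)μ, so δ = 1 − 467/746.532 = 0.3744407…
Then the exponent is δ²μ/2 = (μ − 467)²/(2μ) = 52.334085.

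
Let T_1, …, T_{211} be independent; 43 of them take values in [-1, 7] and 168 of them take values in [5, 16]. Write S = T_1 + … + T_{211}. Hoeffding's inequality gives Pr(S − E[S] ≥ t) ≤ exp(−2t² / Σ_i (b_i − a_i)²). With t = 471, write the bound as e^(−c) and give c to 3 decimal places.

19.224

Σ(b_i − a_i)² = 43·8² + 168·11² = 23080.
c = 2t² / 23080 = 2·471² / 23080 = 19.2237.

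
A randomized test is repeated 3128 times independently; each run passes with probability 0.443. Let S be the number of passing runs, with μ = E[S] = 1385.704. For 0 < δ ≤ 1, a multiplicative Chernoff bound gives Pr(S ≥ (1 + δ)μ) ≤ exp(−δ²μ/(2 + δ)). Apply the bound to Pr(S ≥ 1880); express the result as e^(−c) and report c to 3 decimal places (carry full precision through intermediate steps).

Write 1880 = (1 + δ)μ, so δ = 1880/1385.704 − 1 = 0.3567111…
Then the exponent is δ²μ/(2 + δ) = (1880 − μ)² / (μ·(2 + δ)) = 74.816498.

74.816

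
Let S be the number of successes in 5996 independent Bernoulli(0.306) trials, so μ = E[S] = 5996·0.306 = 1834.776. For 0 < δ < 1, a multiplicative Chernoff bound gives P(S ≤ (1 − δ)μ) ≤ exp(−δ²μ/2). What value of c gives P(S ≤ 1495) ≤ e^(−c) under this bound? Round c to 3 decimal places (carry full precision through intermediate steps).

Write 1495 = (1 − δ)μ, so δ = 1 − 1495/1834.776 = 0.1851866…
Then the exponent is δ²μ/2 = (μ − 1495)²/(2μ) = 31.460988.

31.461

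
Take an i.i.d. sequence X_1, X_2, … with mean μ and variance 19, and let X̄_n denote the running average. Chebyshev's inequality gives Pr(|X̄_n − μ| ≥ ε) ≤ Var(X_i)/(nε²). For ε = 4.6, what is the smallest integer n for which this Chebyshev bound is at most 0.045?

Require 19/(n·4.6²) ≤ 0.045, i.e. n ≥ 19/(0.045·4.6²) = 19.954.
The smallest integer n is 20.

20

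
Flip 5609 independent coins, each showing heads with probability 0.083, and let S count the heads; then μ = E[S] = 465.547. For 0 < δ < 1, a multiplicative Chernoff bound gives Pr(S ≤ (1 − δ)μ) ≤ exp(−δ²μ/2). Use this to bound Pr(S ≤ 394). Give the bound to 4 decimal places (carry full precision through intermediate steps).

0.0041

Write 394 = (1 − δ)μ, so δ = 1 − 394/465.547 = 0.1536837…
Then the exponent is δ²μ/2 = (μ − 394)²/(2μ) = 5.497805.
Bound = exp(−5.497805) = 0.00410.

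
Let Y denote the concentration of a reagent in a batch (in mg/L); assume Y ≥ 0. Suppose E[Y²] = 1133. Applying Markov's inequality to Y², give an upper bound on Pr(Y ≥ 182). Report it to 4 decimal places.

0.0342

Since Y ≥ 0, the event {Y ≥ 182} is the same as {Y² ≥ 33124}.
Markov's inequality applied to Y² gives Pr(Y² ≥ 33124) ≤ E[Y²]/33124 = 1133/33124 = 0.0342.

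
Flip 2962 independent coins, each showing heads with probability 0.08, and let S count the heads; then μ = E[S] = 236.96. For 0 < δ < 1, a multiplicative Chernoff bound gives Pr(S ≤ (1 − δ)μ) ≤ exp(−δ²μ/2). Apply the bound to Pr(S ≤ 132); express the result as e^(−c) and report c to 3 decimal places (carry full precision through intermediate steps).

23.246

Write 132 = (1 − δ)μ, so δ = 1 − 132/236.96 = 0.442944…
Then the exponent is δ²μ/2 = (μ − 132)²/(2μ) = 23.245699.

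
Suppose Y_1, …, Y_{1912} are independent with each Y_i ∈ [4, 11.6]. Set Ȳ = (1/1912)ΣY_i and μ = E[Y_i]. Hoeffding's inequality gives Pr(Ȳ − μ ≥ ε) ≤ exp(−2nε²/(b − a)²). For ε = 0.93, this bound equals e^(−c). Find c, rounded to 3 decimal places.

c = 2nε²/(b − a)² = 2·1912·0.93² / 7.6² = 57.2607.

57.261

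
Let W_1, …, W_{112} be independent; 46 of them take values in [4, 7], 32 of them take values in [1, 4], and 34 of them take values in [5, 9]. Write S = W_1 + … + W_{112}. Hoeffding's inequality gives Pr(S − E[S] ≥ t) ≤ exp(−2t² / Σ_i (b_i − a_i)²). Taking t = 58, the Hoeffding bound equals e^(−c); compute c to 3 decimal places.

5.400

Σ(b_i − a_i)² = 46·3² + 32·3² + 34·4² = 1246.
c = 2t² / 1246 = 2·58² / 1246 = 5.3997.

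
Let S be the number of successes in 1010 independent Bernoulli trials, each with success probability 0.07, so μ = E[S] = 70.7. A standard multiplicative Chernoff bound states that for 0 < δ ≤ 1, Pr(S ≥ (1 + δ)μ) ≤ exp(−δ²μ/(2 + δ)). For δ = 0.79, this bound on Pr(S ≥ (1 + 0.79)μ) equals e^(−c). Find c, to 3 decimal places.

c = δ²μ/(2 + δ) = 0.79²·70.7/(2 + 0.79) = 15.8150.

15.815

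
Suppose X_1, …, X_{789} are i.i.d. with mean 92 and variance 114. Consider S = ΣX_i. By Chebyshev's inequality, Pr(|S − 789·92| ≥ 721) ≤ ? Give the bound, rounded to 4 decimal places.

Var(S) = n·Var(X_i) = 789·114 = 89946.
Chebyshev: Pr(|S − 789·92| ≥ 721) ≤ Var(S)/721² = 89946/519841 = 0.1730.

0.1730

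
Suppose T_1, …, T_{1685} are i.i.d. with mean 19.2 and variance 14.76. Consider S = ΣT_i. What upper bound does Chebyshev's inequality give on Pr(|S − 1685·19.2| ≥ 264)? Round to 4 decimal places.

0.3568

Var(S) = n·Var(T_i) = 1685·14.76 = 24870.6.
Chebyshev: Pr(|S − 1685·19.2| ≥ 264) ≤ Var(S)/264² = 24870.6/69696 = 0.3568.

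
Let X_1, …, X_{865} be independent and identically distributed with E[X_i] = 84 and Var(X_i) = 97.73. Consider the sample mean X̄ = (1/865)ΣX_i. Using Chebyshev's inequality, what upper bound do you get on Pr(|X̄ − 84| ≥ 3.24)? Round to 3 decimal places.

Var(X̄) = Var(X_i)/n = 97.73/865 = 0.11298.
Chebyshev: Pr(|X̄ − 84| ≥ 3.24) ≤ Var(X̄)/(3.24)² = 97.73/(865·3.24²) = 0.0108.

0.011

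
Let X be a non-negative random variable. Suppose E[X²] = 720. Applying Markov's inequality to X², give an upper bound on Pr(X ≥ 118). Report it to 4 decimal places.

0.0517

Since X ≥ 0, the event {X ≥ 118} is the same as {X² ≥ 13924}.
Markov's inequality applied to X² gives Pr(X² ≥ 13924) ≤ E[X²]/13924 = 720/13924 = 0.0517.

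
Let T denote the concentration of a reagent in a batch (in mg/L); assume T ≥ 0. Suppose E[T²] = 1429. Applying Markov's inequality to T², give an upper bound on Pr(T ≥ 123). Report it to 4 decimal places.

0.0945

Since T ≥ 0, the event {T ≥ 123} is the same as {T² ≥ 15129}.
Markov's inequality applied to T² gives Pr(T² ≥ 15129) ≤ E[T²]/15129 = 1429/15129 = 0.0945.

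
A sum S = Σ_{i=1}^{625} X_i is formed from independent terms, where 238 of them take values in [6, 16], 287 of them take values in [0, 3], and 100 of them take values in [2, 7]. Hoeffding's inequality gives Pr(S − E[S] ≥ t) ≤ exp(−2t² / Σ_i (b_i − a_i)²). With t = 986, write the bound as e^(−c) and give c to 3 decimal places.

Σ(b_i − a_i)² = 238·10² + 287·3² + 100·5² = 28883.
c = 2t² / 28883 = 2·986² / 28883 = 67.3196.

67.320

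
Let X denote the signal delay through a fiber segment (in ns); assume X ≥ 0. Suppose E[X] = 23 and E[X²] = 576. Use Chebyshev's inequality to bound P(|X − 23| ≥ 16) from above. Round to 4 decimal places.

0.1836

Var(X) = E[X²] − (E[X])² = 576 − 529 = 47.
Chebyshev's inequality: P(|X − μ| ≥ t) ≤ Var(X)/t² = 47/256 = 0.1836.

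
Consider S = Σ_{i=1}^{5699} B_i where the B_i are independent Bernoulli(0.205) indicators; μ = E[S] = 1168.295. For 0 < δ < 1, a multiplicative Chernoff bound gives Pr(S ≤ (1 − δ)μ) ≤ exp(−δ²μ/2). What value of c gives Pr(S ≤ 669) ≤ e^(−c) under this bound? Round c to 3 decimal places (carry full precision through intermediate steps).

106.692

Write 669 = (1 − δ)μ, so δ = 1 − 669/1168.295 = 0.4273707…
Then the exponent is δ²μ/2 = (μ − 669)²/(2μ) = 106.692016.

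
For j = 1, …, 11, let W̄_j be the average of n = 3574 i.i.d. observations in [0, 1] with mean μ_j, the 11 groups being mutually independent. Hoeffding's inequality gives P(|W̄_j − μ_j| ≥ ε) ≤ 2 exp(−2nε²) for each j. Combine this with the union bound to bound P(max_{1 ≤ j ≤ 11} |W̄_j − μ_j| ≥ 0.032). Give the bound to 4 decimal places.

0.0146

Per-experiment Hoeffding bound: 2·exp(−2·3574·0.032²) = 2·exp(−7.31955) = 0.0013249.
Union bound over 11 events: 11·0.0013249 = 0.01457.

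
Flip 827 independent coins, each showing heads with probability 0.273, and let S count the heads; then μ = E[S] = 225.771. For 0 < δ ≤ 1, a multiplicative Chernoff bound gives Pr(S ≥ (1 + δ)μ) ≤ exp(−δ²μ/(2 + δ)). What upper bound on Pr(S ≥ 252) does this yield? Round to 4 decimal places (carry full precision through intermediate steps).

0.2369

Write 252 = (1 + δ)μ, so δ = 252/225.771 − 1 = 0.1161752…
Then the exponent is δ²μ/(2 + δ) = (252 − μ)² / (μ·(2 + δ)) = 1.439938.
Bound = exp(−1.439938) = 0.23694.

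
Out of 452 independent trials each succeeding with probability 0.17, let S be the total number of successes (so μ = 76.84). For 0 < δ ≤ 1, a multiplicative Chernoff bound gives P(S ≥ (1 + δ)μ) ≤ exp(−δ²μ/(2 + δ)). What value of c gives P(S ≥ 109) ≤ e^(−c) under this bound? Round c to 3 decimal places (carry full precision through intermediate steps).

Write 109 = (1 + δ)μ, so δ = 109/76.84 − 1 = 0.418532…
Then the exponent is δ²μ/(2 + δ) = (109 − μ)² / (μ·(2 + δ)) = 5.565355.

5.565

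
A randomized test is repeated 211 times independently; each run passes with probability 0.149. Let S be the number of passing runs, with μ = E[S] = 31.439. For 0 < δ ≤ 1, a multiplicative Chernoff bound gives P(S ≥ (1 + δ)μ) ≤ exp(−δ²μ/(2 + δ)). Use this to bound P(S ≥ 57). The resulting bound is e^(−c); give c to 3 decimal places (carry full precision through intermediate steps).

7.388

Write 57 = (1 + δ)μ, so δ = 57/31.439 − 1 = 0.8130348…
Then the exponent is δ²μ/(2 + δ) = (57 − μ)² / (μ·(2 + δ)) = 7.387744.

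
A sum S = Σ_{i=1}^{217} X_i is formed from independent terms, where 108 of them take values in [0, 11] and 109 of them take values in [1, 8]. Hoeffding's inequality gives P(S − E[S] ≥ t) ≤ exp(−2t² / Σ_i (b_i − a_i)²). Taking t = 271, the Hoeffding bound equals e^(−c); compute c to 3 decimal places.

7.979

Σ(b_i − a_i)² = 108·11² + 109·7² = 18409.
c = 2t² / 18409 = 2·271² / 18409 = 7.9788.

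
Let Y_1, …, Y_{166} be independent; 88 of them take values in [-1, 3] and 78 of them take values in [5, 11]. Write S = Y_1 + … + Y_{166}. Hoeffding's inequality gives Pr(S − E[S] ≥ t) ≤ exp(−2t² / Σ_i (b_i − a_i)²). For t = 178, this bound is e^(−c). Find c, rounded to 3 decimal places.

15.030

Σ(b_i − a_i)² = 88·4² + 78·6² = 4216.
c = 2t² / 4216 = 2·178² / 4216 = 15.0304.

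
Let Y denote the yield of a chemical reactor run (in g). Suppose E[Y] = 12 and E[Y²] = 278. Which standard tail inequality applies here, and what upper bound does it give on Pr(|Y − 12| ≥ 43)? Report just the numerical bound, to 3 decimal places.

The first two moments determine the variance, so Chebyshev's inequality is the sharpest standard bound available.
Var(Y) = E[Y²] − (E[Y])² = 278 − 144 = 134.
Chebyshev's inequality: Pr(|Y − μ| ≥ t) ≤ Var(Y)/t² = 134/1849 = 0.0725.

0.072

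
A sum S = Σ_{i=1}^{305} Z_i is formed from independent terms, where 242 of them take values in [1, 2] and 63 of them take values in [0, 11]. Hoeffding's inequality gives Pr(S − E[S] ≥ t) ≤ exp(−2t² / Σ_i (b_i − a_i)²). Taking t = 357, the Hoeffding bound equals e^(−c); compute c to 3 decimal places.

32.409

Σ(b_i − a_i)² = 242·1² + 63·11² = 7865.
c = 2t² / 7865 = 2·357² / 7865 = 32.4092.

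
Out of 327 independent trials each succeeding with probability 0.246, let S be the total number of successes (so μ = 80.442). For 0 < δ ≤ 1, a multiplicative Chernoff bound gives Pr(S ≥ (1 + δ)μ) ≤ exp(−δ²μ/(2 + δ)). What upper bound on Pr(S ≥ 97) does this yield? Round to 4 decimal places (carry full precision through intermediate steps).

Write 97 = (1 + δ)μ, so δ = 97/80.442 − 1 = 0.2058377…
Then the exponent is δ²μ/(2 + δ) = (97 − μ)² / (μ·(2 + δ)) = 1.545110.
Bound = exp(−1.545110) = 0.21329.

0.2133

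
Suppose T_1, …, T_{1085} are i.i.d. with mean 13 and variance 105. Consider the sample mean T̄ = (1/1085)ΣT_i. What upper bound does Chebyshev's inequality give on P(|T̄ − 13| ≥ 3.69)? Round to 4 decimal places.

Var(T̄) = Var(T_i)/n = 105/1085 = 0.096774.
Chebyshev: P(|T̄ − 13| ≥ 3.69) ≤ Var(T̄)/(3.69)² = 105/(1085·3.69²) = 0.0071.

0.0071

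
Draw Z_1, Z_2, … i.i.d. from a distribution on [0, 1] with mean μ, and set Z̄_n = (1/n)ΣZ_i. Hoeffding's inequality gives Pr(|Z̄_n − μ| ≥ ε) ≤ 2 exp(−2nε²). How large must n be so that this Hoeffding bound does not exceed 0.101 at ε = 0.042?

Require 2·exp(−2nε²) ≤ 0.101, i.e. 2nε² ≥ ln(2/0.101) = 2.985782.
So n ≥ 2.985782 / (2·0.042²) = 846.310.
The smallest integer n is 847.

847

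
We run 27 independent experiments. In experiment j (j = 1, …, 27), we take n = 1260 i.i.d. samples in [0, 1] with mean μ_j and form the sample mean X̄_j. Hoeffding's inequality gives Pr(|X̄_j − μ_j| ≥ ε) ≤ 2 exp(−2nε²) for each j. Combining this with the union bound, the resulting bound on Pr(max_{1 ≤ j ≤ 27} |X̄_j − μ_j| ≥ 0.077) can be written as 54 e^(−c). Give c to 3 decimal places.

Union bound over the 27 events: Pr(max_{1 ≤ j ≤ 27} |X̄_j − μ_j| ≥ 0.077) ≤ 27·2·exp(−2nε²) = 54 exp(−2·1260·0.077²).
So c = 2·1260·0.077² = 14.9411.

14.941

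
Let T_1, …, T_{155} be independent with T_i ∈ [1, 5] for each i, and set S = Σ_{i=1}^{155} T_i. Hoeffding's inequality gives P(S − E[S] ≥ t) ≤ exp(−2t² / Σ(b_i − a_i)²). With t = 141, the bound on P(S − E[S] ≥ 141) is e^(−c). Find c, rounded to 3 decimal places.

16.033

Σ(b_i − a_i)² = 155·(4)² = 2480.
c = 2t²/2480 = 2·141²/2480 = 16.0331.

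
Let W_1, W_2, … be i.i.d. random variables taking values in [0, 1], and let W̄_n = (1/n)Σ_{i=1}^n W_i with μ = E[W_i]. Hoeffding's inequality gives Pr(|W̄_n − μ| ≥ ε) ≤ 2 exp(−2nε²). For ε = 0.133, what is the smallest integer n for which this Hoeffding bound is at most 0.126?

Require 2·exp(−2nε²) ≤ 0.126, i.e. 2nε² ≥ ln(2/0.126) = 2.764621.
So n ≥ 2.764621 / (2·0.133²) = 78.145.
The smallest integer n is 79.

79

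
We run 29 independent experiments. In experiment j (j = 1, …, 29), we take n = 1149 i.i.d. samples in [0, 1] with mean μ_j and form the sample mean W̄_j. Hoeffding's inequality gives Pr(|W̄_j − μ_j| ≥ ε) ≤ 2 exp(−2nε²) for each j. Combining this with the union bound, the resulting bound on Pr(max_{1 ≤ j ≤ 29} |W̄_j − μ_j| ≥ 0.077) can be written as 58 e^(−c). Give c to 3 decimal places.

13.625

Union bound over the 29 events: Pr(max_{1 ≤ j ≤ 29} |W̄_j − μ_j| ≥ 0.077) ≤ 29·2·exp(−2nε²) = 58 exp(−2·1149·0.077²).
So c = 2·1149·0.077² = 13.6248.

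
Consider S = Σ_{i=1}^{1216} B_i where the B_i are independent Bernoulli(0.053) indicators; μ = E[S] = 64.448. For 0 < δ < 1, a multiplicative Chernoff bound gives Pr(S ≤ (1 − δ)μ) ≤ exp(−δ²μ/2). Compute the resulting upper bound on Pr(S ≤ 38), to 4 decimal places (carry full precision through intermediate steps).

Write 38 = (1 − δ)μ, so δ = 1 − 38/64.448 = 0.4103774…
Then the exponent is δ²μ/2 = (μ − 38)²/(2μ) = 5.426830.
Bound = exp(−5.426830) = 0.00440.

0.0044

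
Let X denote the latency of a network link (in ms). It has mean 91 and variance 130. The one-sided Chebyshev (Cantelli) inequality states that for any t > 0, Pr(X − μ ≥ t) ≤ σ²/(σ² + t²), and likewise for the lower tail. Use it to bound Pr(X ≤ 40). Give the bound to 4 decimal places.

0.0476

Here σ² = 130 and t = 51, so σ² + t² = 2731.
Cantelli's bound: 130/2731 = 0.0476.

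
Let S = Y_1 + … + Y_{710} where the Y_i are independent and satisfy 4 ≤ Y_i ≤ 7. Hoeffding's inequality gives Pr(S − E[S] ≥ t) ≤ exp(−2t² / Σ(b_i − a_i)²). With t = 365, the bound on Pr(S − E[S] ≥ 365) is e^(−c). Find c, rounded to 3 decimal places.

41.698

Σ(b_i − a_i)² = 710·(3)² = 6390.
c = 2t²/6390 = 2·365²/6390 = 41.6980.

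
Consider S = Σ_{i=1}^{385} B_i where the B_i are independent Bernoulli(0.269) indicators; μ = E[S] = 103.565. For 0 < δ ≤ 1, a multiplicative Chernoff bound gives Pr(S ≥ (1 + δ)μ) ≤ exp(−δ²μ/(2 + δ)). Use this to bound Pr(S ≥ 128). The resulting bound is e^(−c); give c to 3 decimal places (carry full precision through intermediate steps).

2.578

Write 128 = (1 + δ)μ, so δ = 128/103.565 − 1 = 0.2359388…
Then the exponent is δ²μ/(2 + δ) = (128 − μ)² / (μ·(2 + δ)) = 2.578409.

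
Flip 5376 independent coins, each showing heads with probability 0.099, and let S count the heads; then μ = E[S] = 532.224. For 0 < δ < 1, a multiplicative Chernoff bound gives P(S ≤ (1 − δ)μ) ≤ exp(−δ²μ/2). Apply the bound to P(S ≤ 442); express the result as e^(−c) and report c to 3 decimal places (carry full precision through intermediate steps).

7.648

Write 442 = (1 − δ)μ, so δ = 1 − 442/532.224 = 0.1695226…
Then the exponent is δ²μ/2 = (μ − 442)²/(2μ) = 7.647504.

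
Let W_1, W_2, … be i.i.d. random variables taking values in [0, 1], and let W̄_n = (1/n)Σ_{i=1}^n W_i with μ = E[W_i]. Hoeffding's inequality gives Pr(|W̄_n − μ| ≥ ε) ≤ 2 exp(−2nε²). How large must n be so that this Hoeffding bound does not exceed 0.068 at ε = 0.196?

45

Require 2·exp(−2nε²) ≤ 0.068, i.e. 2nε² ≥ ln(2/0.068) = 3.381395.
So n ≥ 3.381395 / (2·0.196²) = 44.010.
The smallest integer n is 45.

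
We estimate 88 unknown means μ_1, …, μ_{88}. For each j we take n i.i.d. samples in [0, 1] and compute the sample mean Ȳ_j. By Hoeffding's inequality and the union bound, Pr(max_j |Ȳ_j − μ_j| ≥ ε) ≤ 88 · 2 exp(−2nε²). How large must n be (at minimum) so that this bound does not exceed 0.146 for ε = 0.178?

112

Need 2·88·exp(−2nε²) ≤ 0.146, i.e. exp(−2nε²) ≤ 0.146/176.
So 2nε² ≥ ln(176/0.146) = 7.094633.
Hence n ≥ 7.094633/(2·0.178²) = 111.959.
The smallest integer n is 112.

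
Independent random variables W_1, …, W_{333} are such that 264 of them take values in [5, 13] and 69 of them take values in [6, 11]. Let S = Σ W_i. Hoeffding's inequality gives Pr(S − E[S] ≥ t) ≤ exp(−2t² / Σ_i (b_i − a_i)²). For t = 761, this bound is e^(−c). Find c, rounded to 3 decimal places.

62.201

Σ(b_i − a_i)² = 264·8² + 69·5² = 18621.
c = 2t² / 18621 = 2·761² / 18621 = 62.2008.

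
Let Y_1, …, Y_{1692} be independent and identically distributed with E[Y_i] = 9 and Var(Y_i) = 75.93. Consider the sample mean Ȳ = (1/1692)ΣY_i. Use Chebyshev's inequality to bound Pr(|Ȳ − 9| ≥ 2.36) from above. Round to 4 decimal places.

Var(Ȳ) = Var(Y_i)/n = 75.93/1692 = 0.044876.
Chebyshev: Pr(|Ȳ − 9| ≥ 2.36) ≤ Var(Ȳ)/(2.36)² = 75.93/(1692·2.36²) = 0.0081.

0.0081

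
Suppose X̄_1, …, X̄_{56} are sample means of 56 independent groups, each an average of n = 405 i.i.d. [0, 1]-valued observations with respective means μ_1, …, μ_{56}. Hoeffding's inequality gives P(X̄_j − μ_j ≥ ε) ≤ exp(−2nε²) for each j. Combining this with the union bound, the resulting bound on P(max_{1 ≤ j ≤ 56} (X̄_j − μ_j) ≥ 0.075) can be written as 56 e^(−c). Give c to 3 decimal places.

4.556

Union bound over the 56 events: P(max_{1 ≤ j ≤ 56} (X̄_j − μ_j) ≥ 0.075) ≤ 56·exp(−2nε²) = 56 exp(−2·405·0.075²).
So c = 2·405·0.075² = 4.5563.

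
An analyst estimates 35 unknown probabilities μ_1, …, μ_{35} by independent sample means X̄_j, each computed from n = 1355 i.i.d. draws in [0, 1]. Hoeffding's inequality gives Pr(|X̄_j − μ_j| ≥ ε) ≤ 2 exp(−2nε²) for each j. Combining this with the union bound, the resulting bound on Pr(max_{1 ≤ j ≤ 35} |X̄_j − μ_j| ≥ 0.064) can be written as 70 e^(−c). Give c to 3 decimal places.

Union bound over the 35 events: Pr(max_{1 ≤ j ≤ 35} |X̄_j − μ_j| ≥ 0.064) ≤ 35·2·exp(−2nε²) = 70 exp(−2·1355·0.064²).
So c = 2·1355·0.064² = 11.1002.

11.100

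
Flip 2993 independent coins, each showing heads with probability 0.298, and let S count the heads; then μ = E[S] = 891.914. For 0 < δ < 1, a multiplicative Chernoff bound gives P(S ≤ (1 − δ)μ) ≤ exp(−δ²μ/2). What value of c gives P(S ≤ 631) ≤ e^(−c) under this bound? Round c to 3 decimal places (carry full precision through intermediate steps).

38.163

Write 631 = (1 − δ)μ, so δ = 1 − 631/891.914 = 0.2925327…
Then the exponent is δ²μ/2 = (μ − 631)²/(2μ) = 38.162937.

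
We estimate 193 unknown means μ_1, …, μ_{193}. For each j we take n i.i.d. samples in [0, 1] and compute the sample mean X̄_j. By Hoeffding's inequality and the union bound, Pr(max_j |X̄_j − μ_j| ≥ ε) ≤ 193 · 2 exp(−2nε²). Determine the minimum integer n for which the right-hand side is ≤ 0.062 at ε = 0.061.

1174

Need 2·193·exp(−2nε²) ≤ 0.062, i.e. exp(−2nε²) ≤ 0.062/386.
So 2nε² ≥ ln(386/0.062) = 8.736458.
Hence n ≥ 8.736458/(2·0.061²) = 1173.940.
The smallest integer n is 1174.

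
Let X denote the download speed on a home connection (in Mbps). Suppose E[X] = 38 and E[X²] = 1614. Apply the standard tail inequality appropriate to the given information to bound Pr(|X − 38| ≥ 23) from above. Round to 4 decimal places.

The first two moments determine the variance, so Chebyshev's inequality is the sharpest standard bound available.
Var(X) = E[X²] − (E[X])² = 1614 − 1444 = 170.
Chebyshev's inequality: Pr(|X − μ| ≥ t) ≤ Var(X)/t² = 170/529 = 0.3214.

0.3214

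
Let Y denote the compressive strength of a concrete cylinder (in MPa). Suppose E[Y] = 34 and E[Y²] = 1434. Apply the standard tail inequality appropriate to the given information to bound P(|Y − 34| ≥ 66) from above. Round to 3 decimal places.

0.064

The first two moments determine the variance, so Chebyshev's inequality is the sharpest standard bound available.
Var(Y) = E[Y²] − (E[Y])² = 1434 − 1156 = 278.
Chebyshev's inequality: P(|Y − μ| ≥ t) ≤ Var(Y)/t² = 278/4356 = 0.0638.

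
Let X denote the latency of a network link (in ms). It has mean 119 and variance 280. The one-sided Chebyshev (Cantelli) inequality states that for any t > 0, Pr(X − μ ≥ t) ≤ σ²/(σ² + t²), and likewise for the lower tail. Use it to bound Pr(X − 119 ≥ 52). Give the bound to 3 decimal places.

Here σ² = 280 and t = 52, so σ² + t² = 2984.
Cantelli's bound: 280/2984 = 0.0938.

0.094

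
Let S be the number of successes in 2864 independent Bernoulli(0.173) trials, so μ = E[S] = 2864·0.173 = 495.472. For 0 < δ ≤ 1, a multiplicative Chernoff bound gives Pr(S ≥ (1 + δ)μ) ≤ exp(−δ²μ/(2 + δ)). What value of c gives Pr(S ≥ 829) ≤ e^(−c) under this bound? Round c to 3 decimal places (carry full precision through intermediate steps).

83.989

Write 829 = (1 + δ)μ, so δ = 829/495.472 − 1 = 0.6731521…
Then the exponent is δ²μ/(2 + δ) = (829 − μ)² / (μ·(2 + δ)) = 83.988885.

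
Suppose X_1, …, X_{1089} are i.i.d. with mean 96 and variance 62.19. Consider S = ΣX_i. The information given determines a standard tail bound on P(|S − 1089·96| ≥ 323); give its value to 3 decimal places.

0.649

With mean and variance of each term known, Chebyshev's inequality bounds the deviation of the sum (or sample mean).
Var(S) = n·Var(X_i) = 1089·62.19 = 67724.91.
Chebyshev: P(|S − 1089·96| ≥ 323) ≤ Var(S)/323² = 67724.91/104329 = 0.6491.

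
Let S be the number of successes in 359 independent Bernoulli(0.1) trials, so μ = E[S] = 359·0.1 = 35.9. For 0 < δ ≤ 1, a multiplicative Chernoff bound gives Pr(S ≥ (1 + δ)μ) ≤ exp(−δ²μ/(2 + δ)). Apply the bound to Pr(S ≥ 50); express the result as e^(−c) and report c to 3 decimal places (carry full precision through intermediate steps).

Write 50 = (1 + δ)μ, so δ = 50/35.9 − 1 = 0.3927577…
Then the exponent is δ²μ/(2 + δ) = (50 − μ)² / (μ·(2 + δ)) = 2.314435.

2.314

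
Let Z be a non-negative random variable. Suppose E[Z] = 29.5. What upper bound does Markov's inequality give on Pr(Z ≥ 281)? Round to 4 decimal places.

Markov's inequality: for a non-negative random variable, Pr(Z ≥ a) ≤ E[Z]/a.
Here E[Z] = 29.5 and a = 281, so the bound is 29.5/281 = 0.1050.

0.1050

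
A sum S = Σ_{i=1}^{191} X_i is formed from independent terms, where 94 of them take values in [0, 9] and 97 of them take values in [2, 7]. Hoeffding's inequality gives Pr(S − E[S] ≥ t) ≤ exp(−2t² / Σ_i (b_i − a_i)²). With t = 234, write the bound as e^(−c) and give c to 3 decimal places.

Σ(b_i − a_i)² = 94·9² + 97·5² = 10039.
c = 2t² / 10039 = 2·234² / 10039 = 10.9087.

10.909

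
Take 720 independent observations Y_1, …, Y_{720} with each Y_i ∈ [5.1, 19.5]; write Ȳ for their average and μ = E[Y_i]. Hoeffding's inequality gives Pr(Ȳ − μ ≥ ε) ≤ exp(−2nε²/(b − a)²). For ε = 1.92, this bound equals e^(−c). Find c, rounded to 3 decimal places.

c = 2nε²/(b − a)² = 2·720·1.92² / 14.4² = 25.6000.

25.600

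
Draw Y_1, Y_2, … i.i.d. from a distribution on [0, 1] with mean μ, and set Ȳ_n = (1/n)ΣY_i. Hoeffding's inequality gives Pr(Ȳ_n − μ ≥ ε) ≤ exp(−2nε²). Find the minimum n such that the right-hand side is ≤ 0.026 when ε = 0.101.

179

Require exp(−2nε²) ≤ 0.026, i.e. 2nε² ≥ ln(1/0.026) = 3.649659.
So n ≥ 3.649659 / (2·0.101²) = 178.887.
The smallest integer n is 179.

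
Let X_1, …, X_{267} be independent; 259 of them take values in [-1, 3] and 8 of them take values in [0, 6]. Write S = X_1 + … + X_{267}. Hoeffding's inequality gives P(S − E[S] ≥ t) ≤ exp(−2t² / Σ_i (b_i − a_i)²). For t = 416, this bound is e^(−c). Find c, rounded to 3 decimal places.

78.094

Σ(b_i − a_i)² = 259·4² + 8·6² = 4432.
c = 2t² / 4432 = 2·416² / 4432 = 78.0939.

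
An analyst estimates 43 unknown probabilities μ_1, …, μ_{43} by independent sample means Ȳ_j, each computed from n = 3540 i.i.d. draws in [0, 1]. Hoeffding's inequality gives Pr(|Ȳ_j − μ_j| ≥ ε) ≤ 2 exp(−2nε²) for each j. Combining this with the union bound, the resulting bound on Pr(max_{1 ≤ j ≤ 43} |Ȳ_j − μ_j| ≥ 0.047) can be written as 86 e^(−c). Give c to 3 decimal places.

15.640

Union bound over the 43 events: Pr(max_{1 ≤ j ≤ 43} |Ȳ_j − μ_j| ≥ 0.047) ≤ 43·2·exp(−2nε²) = 86 exp(−2·3540·0.047²).
So c = 2·3540·0.047² = 15.6397.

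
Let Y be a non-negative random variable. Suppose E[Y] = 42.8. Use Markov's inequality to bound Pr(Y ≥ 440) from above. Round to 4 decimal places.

Markov's inequality: for a non-negative random variable, Pr(Y ≥ a) ≤ E[Y]/a.
Here E[Y] = 42.8 and a = 440, so the bound is 42.8/440 = 0.0973.

0.0973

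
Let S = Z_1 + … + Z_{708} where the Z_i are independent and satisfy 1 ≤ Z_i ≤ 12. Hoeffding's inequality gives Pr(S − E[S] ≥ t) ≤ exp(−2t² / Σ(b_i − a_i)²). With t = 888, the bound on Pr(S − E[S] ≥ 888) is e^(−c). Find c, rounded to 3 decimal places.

18.409

Σ(b_i − a_i)² = 708·(11)² = 85668.
c = 2t²/85668 = 2·888²/85668 = 18.4093.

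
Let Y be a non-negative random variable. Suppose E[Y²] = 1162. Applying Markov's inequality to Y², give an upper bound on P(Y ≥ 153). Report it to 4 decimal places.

Since Y ≥ 0, the event {Y ≥ 153} is the same as {Y² ≥ 23409}.
Markov's inequality applied to Y² gives P(Y² ≥ 23409) ≤ E[Y²]/23409 = 1162/23409 = 0.0496.

0.0496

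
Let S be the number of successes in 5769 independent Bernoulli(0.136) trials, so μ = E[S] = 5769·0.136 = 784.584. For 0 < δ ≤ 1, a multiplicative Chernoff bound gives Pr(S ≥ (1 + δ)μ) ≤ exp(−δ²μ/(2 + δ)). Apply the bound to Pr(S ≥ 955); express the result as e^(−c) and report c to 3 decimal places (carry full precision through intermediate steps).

Write 955 = (1 + δ)μ, so δ = 955/784.584 − 1 = 0.2172056…
Then the exponent is δ²μ/(2 + δ) = (955 − μ)² / (μ·(2 + δ)) = 16.694574.

16.695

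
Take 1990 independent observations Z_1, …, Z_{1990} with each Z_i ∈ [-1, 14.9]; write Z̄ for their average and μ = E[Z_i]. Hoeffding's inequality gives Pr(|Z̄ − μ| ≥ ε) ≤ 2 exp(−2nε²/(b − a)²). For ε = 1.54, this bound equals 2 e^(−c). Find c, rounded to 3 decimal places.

c = 2nε²/(b − a)² = 2·1990·1.54² / 15.9² = 37.3362.

37.336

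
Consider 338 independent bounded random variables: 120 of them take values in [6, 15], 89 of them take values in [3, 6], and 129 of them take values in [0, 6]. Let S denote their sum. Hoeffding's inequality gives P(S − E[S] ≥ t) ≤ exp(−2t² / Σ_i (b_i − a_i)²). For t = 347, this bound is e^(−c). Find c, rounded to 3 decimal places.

15.880

Σ(b_i − a_i)² = 120·9² + 89·3² + 129·6² = 15165.
c = 2t² / 15165 = 2·347² / 15165 = 15.8799.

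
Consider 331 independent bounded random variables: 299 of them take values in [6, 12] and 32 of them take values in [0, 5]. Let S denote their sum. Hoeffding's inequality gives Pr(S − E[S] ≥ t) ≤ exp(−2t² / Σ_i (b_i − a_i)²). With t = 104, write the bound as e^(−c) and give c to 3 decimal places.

Σ(b_i − a_i)² = 299·6² + 32·5² = 11564.
c = 2t² / 11564 = 2·104² / 11564 = 1.8706.

1.871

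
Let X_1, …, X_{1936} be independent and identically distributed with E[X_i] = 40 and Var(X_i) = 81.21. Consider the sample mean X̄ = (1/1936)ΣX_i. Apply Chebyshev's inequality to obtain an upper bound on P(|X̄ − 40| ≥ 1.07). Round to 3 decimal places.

Var(X̄) = Var(X_i)/n = 81.21/1936 = 0.041947.
Chebyshev: P(|X̄ − 40| ≥ 1.07) ≤ Var(X̄)/(1.07)² = 81.21/(1936·1.07²) = 0.0366.

0.037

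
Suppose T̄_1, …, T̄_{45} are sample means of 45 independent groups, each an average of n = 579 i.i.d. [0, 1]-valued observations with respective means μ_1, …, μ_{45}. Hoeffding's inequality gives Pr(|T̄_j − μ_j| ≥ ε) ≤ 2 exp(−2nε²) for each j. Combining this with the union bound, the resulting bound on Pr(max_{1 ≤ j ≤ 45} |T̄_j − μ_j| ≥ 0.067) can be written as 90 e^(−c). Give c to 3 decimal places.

Union bound over the 45 events: Pr(max_{1 ≤ j ≤ 45} |T̄_j − μ_j| ≥ 0.067) ≤ 45·2·exp(−2nε²) = 90 exp(−2·579·0.067²).
So c = 2·579·0.067² = 5.1983.

5.198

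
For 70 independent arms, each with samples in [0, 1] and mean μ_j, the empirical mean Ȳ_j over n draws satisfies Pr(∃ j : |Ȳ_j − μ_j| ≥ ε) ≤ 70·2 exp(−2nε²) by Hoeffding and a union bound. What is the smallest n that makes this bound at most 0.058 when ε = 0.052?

Need 2·70·exp(−2nε²) ≤ 0.058, i.e. exp(−2nε²) ≤ 0.058/140.
So 2nε² ≥ ln(140/0.058) = 7.788955.
Hence n ≥ 7.788955/(2·0.052²) = 1440.265.
The smallest integer n is 1441.

1441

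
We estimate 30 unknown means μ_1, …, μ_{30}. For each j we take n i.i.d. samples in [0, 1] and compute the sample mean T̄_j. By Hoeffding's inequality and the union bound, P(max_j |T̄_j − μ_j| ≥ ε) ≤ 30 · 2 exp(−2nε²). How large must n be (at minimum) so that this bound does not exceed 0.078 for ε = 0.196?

87

Need 2·30·exp(−2nε²) ≤ 0.078, i.e. exp(−2nε²) ≤ 0.078/60.
So 2nε² ≥ ln(60/0.078) = 6.645391.
Hence n ≥ 6.645391/(2·0.196²) = 86.492.
The smallest integer n is 87.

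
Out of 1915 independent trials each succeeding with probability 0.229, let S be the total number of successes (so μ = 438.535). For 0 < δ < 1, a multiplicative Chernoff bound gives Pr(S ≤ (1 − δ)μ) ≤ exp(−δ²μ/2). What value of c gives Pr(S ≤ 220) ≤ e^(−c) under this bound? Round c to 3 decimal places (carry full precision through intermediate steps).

54.451

Write 220 = (1 − δ)μ, so δ = 1 − 220/438.535 = 0.4983297…
Then the exponent is δ²μ/2 = (μ − 220)²/(2μ) = 54.451237.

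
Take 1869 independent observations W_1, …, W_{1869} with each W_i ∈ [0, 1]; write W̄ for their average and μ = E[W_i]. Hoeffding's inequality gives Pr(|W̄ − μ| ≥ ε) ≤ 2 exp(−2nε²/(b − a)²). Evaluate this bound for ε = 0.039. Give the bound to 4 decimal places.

0.0068

Exponent: 2nε²/(b − a)² = 2·1869·0.039² / 1² = 5.68550.
Bound = 2·exp(−5.68550) = 0.00679.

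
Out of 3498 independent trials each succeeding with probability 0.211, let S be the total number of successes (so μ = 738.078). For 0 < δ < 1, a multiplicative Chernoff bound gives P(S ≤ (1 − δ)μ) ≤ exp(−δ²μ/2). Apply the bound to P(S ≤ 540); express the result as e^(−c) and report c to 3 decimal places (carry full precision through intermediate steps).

Write 540 = (1 − δ)μ, so δ = 1 − 540/738.078 = 0.26837…
Then the exponent is δ²μ/2 = (μ − 540)²/(2μ) = 26.579097.

26.579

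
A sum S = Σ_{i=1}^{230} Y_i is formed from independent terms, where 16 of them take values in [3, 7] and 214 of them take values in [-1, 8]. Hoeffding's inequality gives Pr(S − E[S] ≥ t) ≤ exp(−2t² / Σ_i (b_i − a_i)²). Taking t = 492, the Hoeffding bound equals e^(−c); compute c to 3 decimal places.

27.523

Σ(b_i − a_i)² = 16·4² + 214·9² = 17590.
c = 2t² / 17590 = 2·492² / 17590 = 27.5229.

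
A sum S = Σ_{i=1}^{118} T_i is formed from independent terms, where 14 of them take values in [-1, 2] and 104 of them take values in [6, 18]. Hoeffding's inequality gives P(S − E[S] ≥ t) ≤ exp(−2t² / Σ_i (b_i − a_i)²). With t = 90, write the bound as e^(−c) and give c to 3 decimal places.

Σ(b_i − a_i)² = 14·3² + 104·12² = 15102.
c = 2t² / 15102 = 2·90² / 15102 = 1.0727.

1.073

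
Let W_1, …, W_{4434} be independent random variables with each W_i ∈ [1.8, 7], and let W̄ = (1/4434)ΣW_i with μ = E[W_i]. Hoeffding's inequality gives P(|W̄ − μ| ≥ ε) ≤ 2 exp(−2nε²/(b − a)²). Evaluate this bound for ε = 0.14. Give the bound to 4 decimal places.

0.0032

Exponent: 2nε²/(b − a)² = 2·4434·0.14² / 5.2² = 6.42799.
Bound = 2·exp(−6.42799) = 0.00323.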